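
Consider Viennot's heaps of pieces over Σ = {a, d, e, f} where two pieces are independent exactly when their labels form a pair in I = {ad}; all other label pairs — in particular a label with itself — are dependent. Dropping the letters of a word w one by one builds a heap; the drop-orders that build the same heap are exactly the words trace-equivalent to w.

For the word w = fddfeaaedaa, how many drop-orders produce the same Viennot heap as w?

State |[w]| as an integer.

drop 0:f onto floor
drop 1:d onto {0:f}
drop 2:d onto {1:d}
drop 3:f onto {2:d}
drop 4:e onto {3:f}
drop 5:a onto {4:e}
drop 6:a onto {5:a}
drop 7:e onto {6:a}
drop 8:d onto {7:e}
drop 9:a onto {7:e}
drop 10:a onto {9:a}
ground layer = {0:f}
drop-orders for the pieces not yet dropped (sum over which currently-grounded one goes next):
  1 to go: {8} 1  {10} 1
  2 to go: {8,10} 2  {9,10} 1
  3 to go: {8,9,10} 3
  4 to go: {7,8,9,10} 3
  5 to go: {6,7,8,9,10} 3
  6 to go: {5,6,7,8,9,10} 3
  7 to go: {4,5,6,7,8,9,10} 3
  8 to go: {3,4,5,6,7,8,9,10} 3
  9 to go: {2,3,4,5,6,7,8,9,10} 3
  if 0:f drops first: 3 orders

3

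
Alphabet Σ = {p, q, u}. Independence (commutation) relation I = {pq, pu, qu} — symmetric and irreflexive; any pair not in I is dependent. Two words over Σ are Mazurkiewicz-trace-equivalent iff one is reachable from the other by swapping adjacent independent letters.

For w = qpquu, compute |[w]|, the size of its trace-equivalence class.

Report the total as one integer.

0(q) covers ∅
1(p) covers ∅
2(q) covers 0:q
3(u) covers ∅
4(u) covers 3:u
floor of heap: 0:q, 1:p, 3:u
completions by unplaced set U, small U first (add the entries for U minus each lowest piece of U):
  |U|=1: {1}:1  {2}:1  {4}:1
  |U|=2: {0,2}:1  {1,2}:2  {1,4}:2  {2,4}:2  {3,4}:1
  |U|=3: {0,1,2}:3  {0,2,4}:3  {1,2,4}:6  {1,3,4}:3  {2,3,4}:3
  start at 0(q): 12
  start at 1(p): 6
  start at 3(u): 12
sum over floor = 30

30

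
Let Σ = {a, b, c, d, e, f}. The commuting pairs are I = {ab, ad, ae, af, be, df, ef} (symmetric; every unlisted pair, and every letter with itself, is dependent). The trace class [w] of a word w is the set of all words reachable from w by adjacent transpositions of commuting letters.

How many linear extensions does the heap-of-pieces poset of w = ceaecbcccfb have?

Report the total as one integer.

3

drop 0:c onto floor
drop 1:e onto {0:c}
drop 2:a onto {0:c}
drop 3:e onto {1:e}
drop 4:c onto {2:a, 3:e}
drop 5:b onto {4:c}
drop 6:c onto {5:b}
drop 7:c onto {6:c}
drop 8:c onto {7:c}
drop 9:f onto {8:c}
drop 10:b onto {9:f}
ground layer = {0:c}
drop-orders for the pieces not yet dropped (sum over which currently-grounded one goes next):
  1 to go: {10} 1
  2 to go: {9,10} 1
  3 to go: {8,9,10} 1
  4 to go: {7,8,9,10} 1
  5 to go: {6,7,8,9,10} 1
  6 to go: {5,6,7,8,9,10} 1
  7 to go: {4,5,6,7,8,9,10} 1
  8 to go: {2,4,5,6,7,8,9,10} 1  {3,4,5,6,7,8,9,10} 1
  9 to go: {1,3,4,5,6,7,8,9,10} 1  {2,3,4,5,6,7,8,9,10} 2
  if 0:c drops first: 3 orders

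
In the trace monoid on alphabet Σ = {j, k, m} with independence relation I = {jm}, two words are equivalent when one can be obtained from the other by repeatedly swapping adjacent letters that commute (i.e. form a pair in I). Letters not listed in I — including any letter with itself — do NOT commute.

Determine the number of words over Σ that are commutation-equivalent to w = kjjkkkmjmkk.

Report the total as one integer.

3

0(k) covers ∅
1(j) covers 0:k
2(j) covers 1:j
3(k) covers 2:j
4(k) covers 3:k
5(k) covers 4:k
6(m) covers 5:k
7(j) covers 5:k
8(m) covers 6:m
9(k) covers 7:j, 8:m
10(k) covers 9:k
floor of heap: 0:k
completions by unplaced set U, small U first (add the entries for U minus each lowest piece of U):
  |U|=1: {10}:1
  |U|=2: {9,10}:1
  |U|=3: {7,9,10}:1  {8,9,10}:1
  |U|=4: {6,8,9,10}:1  {7,8,9,10}:2
  |U|=5: {6,7,8,9,10}:3
  |U|=6: {5,6,7,8,9,10}:3
  |U|=7: {4,5,6,7,8,9,10}:3
  |U|=8: {3,4,5,6,7,8,9,10}:3
  |U|=9: {2,3,4,5,6,7,8,9,10}:3
  start at 0(k): 3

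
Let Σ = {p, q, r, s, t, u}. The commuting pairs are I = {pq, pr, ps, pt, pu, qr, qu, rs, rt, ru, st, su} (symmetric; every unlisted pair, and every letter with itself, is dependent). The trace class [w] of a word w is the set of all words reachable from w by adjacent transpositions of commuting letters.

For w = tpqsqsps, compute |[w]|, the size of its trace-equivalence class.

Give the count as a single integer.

28

piece 0:t — minimal
piece 1:p — minimal
piece 2:q rests on {0:t}
piece 3:s rests on {2:q}
piece 4:q rests on {3:s}
piece 5:s rests on {4:q}
piece 6:p rests on {1:p}
piece 7:s rests on {5:s}
minimal pieces: {0:t, 1:p}
ways to finish when only these pieces remain (= sum over removing one remaining piece with nothing left below it):
  1 left: {6}→1  {7}→1
  2 left: {1,6}→1  {5,7}→1  {6,7}→2
  3 left: {1,6,7}→3  {4,5,7}→1  {5,6,7}→3
  4 left: {1,5,6,7}→6  {3,4,5,7}→1  {4,5,6,7}→4
  5 left: {1,4,5,6,7}→10  {2,3,4,5,7}→1  {3,4,5,6,7}→5
  6 left: {0,2,3,4,5,7}→1  {1,3,4,5,6,7}→15  {2,3,4,5,6,7}→6
  placing 0:t first → 21 extensions
  placing 1:p first → 7 extensions
total linear extensions = 28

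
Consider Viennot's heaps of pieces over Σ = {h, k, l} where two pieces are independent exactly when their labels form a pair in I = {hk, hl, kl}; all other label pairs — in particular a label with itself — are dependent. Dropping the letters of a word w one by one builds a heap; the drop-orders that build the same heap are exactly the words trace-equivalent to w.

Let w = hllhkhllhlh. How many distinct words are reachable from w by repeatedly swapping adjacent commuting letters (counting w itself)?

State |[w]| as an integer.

0(h) covers ∅
1(l) covers ∅
2(l) covers 1:l
3(h) covers 0:h
4(k) covers ∅
5(h) covers 3:h
6(l) covers 2:l
7(l) covers 6:l
8(h) covers 5:h
9(l) covers 7:l
10(h) covers 8:h
floor of heap: 0:h, 1:l, 4:k
completions by unplaced set U, small U first (add the entries for U minus each lowest piece of U):
  |U|=1: {4}:1  {9}:1  {10}:1
  |U|=2: {4,9}:2  {4,10}:2  {7,9}:1  {8,10}:1  {9,10}:2
  |U|=3: {4,7,9}:3  {4,8,10}:3  {4,9,10}:6  {5,8,10}:1  {6,7,9}:1  {7,9,10}:3  {8,9,10}:3
  |U|=4: {2,6,7,9}:1  {3,5,8,10}:1  {4,5,8,10}:4  {4,6,7,9}:4  {4,7,9,10}:12  {4,8,9,10}:12  {5,8,9,10}:4  {6,7,9,10}:4  {7,8,9,10}:6
  |U|=5: {0,3,5,8,10}:1  {1,2,6,7,9}:1  {2,4,6,7,9}:5  {2,6,7,9,10}:5  {3,4,5,8,10}:5  {3,5,8,9,10}:5  {4,5,8,9,10}:20  {4,6,7,9,10}:20  {4,7,8,9,10}:30  {5,7,8,9,10}:10  {6,7,8,9,10}:10
  |U|=6: {0,3,4,5,8,10}:6  {0,3,5,8,9,10}:6  {1,2,4,6,7,9}:6  {1,2,6,7,9,10}:6  {2,4,6,7,9,10}:30  {2,6,7,8,9,10}:15  {3,4,5,8,9,10}:30  {3,5,7,8,9,10}:15  {4,5,7,8,9,10}:60  {4,6,7,8,9,10}:60  {5,6,7,8,9,10}:20
  |U|=7: {0,3,4,5,8,9,10}:42  {0,3,5,7,8,9,10}:21  {1,2,4,6,7,9,10}:42  {1,2,6,7,8,9,10}:21  {2,4,6,7,8,9,10}:105  {2,5,6,7,8,9,10}:35  {3,4,5,7,8,9,10}:105  {3,5,6,7,8,9,10}:35  {4,5,6,7,8,9,10}:140
  |U|=8: {0,3,4,5,7,8,9,10}:168  {0,3,5,6,7,8,9,10}:56  {1,2,4,6,7,8,9,10}:168  {1,2,5,6,7,8,9,10}:56  {2,3,5,6,7,8,9,10}:70  {2,4,5,6,7,8,9,10}:280  {3,4,5,6,7,8,9,10}:280
  |U|=9: {0,2,3,5,6,7,8,9,10}:126  {0,3,4,5,6,7,8,9,10}:504  {1,2,3,5,6,7,8,9,10}:126  {1,2,4,5,6,7,8,9,10}:504  {2,3,4,5,6,7,8,9,10}:630
  start at 0(h): 1260
  start at 1(l): 1260
  start at 4(k): 252
sum over floor = 2772

2772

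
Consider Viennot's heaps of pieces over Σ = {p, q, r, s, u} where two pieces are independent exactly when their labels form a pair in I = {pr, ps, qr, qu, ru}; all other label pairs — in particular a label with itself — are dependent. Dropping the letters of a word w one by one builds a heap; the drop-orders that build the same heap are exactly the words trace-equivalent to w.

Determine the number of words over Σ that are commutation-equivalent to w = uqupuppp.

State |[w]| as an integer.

piece 0:u — minimal
piece 1:q — minimal
piece 2:u rests on {0:u}
piece 3:p rests on {1:q, 2:u}
piece 4:u rests on {3:p}
piece 5:p rests on {4:u}
piece 6:p rests on {5:p}
piece 7:p rests on {6:p}
minimal pieces: {0:u, 1:q}
ways to finish when only these pieces remain (= sum over removing one remaining piece with nothing left below it):
  1 left: {7}→1
  2 left: {6,7}→1
  3 left: {5,6,7}→1
  4 left: {4,5,6,7}→1
  5 left: {3,4,5,6,7}→1
  6 left: {1,3,4,5,6,7}→1  {2,3,4,5,6,7}→1
  placing 0:u first → 2 extensions
  placing 1:q first → 1 extensions
total linear extensions = 3

3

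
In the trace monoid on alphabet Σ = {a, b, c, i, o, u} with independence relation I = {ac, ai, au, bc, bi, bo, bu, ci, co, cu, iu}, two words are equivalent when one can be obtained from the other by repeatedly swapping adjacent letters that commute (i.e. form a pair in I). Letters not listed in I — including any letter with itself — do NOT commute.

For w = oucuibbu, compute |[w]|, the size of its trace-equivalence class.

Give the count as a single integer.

672

piece 0:o — minimal
piece 1:u rests on {0:o}
piece 2:c — minimal
piece 3:u rests on {1:u}
piece 4:i rests on {0:o}
piece 5:b — minimal
piece 6:b rests on {5:b}
piece 7:u rests on {3:u}
minimal pieces: {0:o, 2:c, 5:b}
ways to finish when only these pieces remain (= sum over removing one remaining piece with nothing left below it):
  1 left: {2}→1  {4}→1  {6}→1  {7}→1
  2 left: {2,4}→2  {2,6}→2  {2,7}→2  {3,7}→1  {4,6}→2  {4,7}→2  {5,6}→1  {6,7}→2
  3 left: {1,3,7}→1  {2,3,7}→3  {2,4,6}→6  {2,4,7}→6  {2,5,6}→3  {2,6,7}→6  {3,4,7}→3  {3,6,7}→3  {4,5,6}→3  {4,6,7}→6  {5,6,7}→3
  4 left: {1,2,3,7}→4  {1,3,4,7}→4  {1,3,6,7}→4  {2,3,4,7}→12  {2,3,6,7}→12  {2,4,5,6}→12  {2,4,6,7}→24  {2,5,6,7}→12  {3,4,6,7}→12  {3,5,6,7}→6  {4,5,6,7}→12
  5 left: {0,1,3,4,7}→4  {1,2,3,4,7}→20  {1,2,3,6,7}→20  {1,3,4,6,7}→20  {1,3,5,6,7}→10  {2,3,4,6,7}→60  {2,3,5,6,7}→30  {2,4,5,6,7}→60  {3,4,5,6,7}→30
  6 left: {0,1,2,3,4,7}→24  {0,1,3,4,6,7}→24  {1,2,3,4,6,7}→120  {1,2,3,5,6,7}→60  {1,3,4,5,6,7}→60  {2,3,4,5,6,7}→180
  placing 0:o first → 420 extensions
  placing 2:c first → 84 extensions
  placing 5:b first → 168 extensions
total linear extensions = 672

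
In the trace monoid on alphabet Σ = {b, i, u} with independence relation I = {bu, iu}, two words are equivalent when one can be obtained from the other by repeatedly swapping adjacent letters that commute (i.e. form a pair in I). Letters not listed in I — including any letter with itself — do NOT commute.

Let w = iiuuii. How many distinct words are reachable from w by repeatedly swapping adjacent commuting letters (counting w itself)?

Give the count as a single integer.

15

drop 0:i onto floor
drop 1:i onto {0:i}
drop 2:u onto floor
drop 3:u onto {2:u}
drop 4:i onto {1:i}
drop 5:i onto {4:i}
ground layer = {0:i, 2:u}
drop-orders for the pieces not yet dropped (sum over which currently-grounded one goes next):
  1 to go: {3} 1  {5} 1
  2 to go: {2,3} 1  {3,5} 2  {4,5} 1
  3 to go: {1,4,5} 1  {2,3,5} 3  {3,4,5} 3
  4 to go: {0,1,4,5} 1  {1,3,4,5} 4  {2,3,4,5} 6
  if 0:i drops first: 10 orders
  if 2:u drops first: 5 orders
heap linearizations: 15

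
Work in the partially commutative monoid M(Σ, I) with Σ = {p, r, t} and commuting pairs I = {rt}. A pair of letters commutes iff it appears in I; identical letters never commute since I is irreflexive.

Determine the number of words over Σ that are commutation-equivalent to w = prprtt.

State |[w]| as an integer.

piece 0:p — minimal
piece 1:r rests on {0:p}
piece 2:p rests on {1:r}
piece 3:r rests on {2:p}
piece 4:t rests on {2:p}
piece 5:t rests on {4:t}
minimal pieces: {0:p}
ways to finish when only these pieces remain (= sum over removing one remaining piece with nothing left below it):
  1 left: {3}→1  {5}→1
  2 left: {3,5}→2  {4,5}→1
  3 left: {3,4,5}→3
  4 left: {2,3,4,5}→3
  placing 0:p first → 3 extensions

3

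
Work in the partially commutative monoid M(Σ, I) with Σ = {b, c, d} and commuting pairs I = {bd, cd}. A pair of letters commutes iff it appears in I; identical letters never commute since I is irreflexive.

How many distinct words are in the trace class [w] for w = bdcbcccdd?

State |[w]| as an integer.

84

piece 0:b — minimal
piece 1:d — minimal
piece 2:c rests on {0:b}
piece 3:b rests on {2:c}
piece 4:c rests on {3:b}
piece 5:c rests on {4:c}
piece 6:c rests on {5:c}
piece 7:d rests on {1:d}
piece 8:d rests on {7:d}
minimal pieces: {0:b, 1:d}
ways to finish when only these pieces remain (= sum over removing one remaining piece with nothing left below it):
  1 left: {6}→1  {8}→1
  2 left: {5,6}→1  {6,8}→2  {7,8}→1
  3 left: {1,7,8}→1  {4,5,6}→1  {5,6,8}→3  {6,7,8}→3
  4 left: {1,6,7,8}→4  {3,4,5,6}→1  {4,5,6,8}→4  {5,6,7,8}→6
  5 left: {1,5,6,7,8}→10  {2,3,4,5,6}→1  {3,4,5,6,8}→5  {4,5,6,7,8}→10
  6 left: {0,2,3,4,5,6}→1  {1,4,5,6,7,8}→20  {2,3,4,5,6,8}→6  {3,4,5,6,7,8}→15
  7 left: {0,2,3,4,5,6,8}→7  {1,3,4,5,6,7,8}→35  {2,3,4,5,6,7,8}→21
  placing 0:b first → 56 extensions
  placing 1:d first → 28 extensions
total linear extensions = 84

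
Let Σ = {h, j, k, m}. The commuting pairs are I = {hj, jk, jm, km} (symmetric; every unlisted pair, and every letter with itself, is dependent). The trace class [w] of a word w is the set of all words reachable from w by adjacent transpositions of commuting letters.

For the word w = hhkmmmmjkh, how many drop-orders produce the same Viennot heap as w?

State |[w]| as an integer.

piece 0:h — minimal
piece 1:h rests on {0:h}
piece 2:k rests on {1:h}
piece 3:m rests on {1:h}
piece 4:m rests on {3:m}
piece 5:m rests on {4:m}
piece 6:m rests on {5:m}
piece 7:j — minimal
piece 8:k rests on {2:k}
piece 9:h rests on {6:m, 8:k}
minimal pieces: {0:h, 7:j}
ways to finish when only these pieces remain (= sum over removing one remaining piece with nothing left below it):
  1 left: {7}→1  {9}→1
  2 left: {6,9}→1  {7,9}→2  {8,9}→1
  3 left: {2,8,9}→1  {5,6,9}→1  {6,7,9}→3  {6,8,9}→2  {7,8,9}→3
  4 left: {2,6,8,9}→3  {2,7,8,9}→4  {4,5,6,9}→1  {5,6,7,9}→4  {5,6,8,9}→3  {6,7,8,9}→8
  5 left: {2,5,6,8,9}→6  {2,6,7,8,9}→15  {3,4,5,6,9}→1  {4,5,6,7,9}→5  {4,5,6,8,9}→4  {5,6,7,8,9}→15
  6 left: {2,4,5,6,8,9}→10  {2,5,6,7,8,9}→36  {3,4,5,6,7,9}→6  {3,4,5,6,8,9}→5  {4,5,6,7,8,9}→24
  7 left: {2,3,4,5,6,8,9}→15  {2,4,5,6,7,8,9}→70  {3,4,5,6,7,8,9}→35
  8 left: {1,2,3,4,5,6,8,9}→15  {2,3,4,5,6,7,8,9}→120
  placing 0:h first → 135 extensions
  placing 7:j first → 15 extensions
total linear extensions = 150

150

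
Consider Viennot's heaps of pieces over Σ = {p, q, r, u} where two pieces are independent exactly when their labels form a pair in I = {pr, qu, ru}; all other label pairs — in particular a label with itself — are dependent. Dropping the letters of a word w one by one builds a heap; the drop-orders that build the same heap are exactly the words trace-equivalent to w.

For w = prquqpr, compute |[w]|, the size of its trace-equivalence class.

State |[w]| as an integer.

16

drop 0:p onto floor
drop 1:r onto floor
drop 2:q onto {0:p, 1:r}
drop 3:u onto {0:p}
drop 4:q onto {2:q}
drop 5:p onto {3:u, 4:q}
drop 6:r onto {4:q}
ground layer = {0:p, 1:r}
drop-orders for the pieces not yet dropped (sum over which currently-grounded one goes next):
  1 to go: {5} 1  {6} 1
  2 to go: {3,5} 1  {5,6} 2
  3 to go: {3,5,6} 3  {4,5,6} 2
  4 to go: {2,4,5,6} 2  {3,4,5,6} 5
  5 to go: {1,2,4,5,6} 2  {2,3,4,5,6} 7
  if 0:p drops first: 9 orders
  if 1:r drops first: 7 orders
heap linearizations: 16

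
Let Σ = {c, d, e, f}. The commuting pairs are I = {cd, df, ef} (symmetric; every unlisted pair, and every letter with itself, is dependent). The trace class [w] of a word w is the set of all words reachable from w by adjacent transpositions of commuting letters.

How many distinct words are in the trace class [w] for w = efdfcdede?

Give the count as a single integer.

19

drop 0:e onto floor
drop 1:f onto floor
drop 2:d onto {0:e}
drop 3:f onto {1:f}
drop 4:c onto {0:e, 3:f}
drop 5:d onto {2:d}
drop 6:e onto {4:c, 5:d}
drop 7:d onto {6:e}
drop 8:e onto {7:d}
ground layer = {0:e, 1:f}
drop-orders for the pieces not yet dropped (sum over which currently-grounded one goes next):
  1 to go: {8} 1
  2 to go: {7,8} 1
  3 to go: {6,7,8} 1
  4 to go: {4,6,7,8} 1  {5,6,7,8} 1
  5 to go: {2,5,6,7,8} 1  {3,4,6,7,8} 1  {4,5,6,7,8} 2
  6 to go: {1,3,4,6,7,8} 1  {2,4,5,6,7,8} 3  {3,4,5,6,7,8} 3
  7 to go: {0,2,4,5,6,7,8} 3  {1,3,4,5,6,7,8} 4  {2,3,4,5,6,7,8} 6
  if 0:e drops first: 10 orders
  if 1:f drops first: 9 orders
heap linearizations: 19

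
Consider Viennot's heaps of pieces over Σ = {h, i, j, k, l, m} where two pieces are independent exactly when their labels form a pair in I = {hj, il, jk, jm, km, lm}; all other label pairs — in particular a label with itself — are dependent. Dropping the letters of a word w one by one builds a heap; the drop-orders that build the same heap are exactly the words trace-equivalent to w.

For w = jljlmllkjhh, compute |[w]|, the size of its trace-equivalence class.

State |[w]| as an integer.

34

drop 0:j onto floor
drop 1:l onto {0:j}
drop 2:j onto {1:l}
drop 3:l onto {2:j}
drop 4:m onto floor
drop 5:l onto {3:l}
drop 6:l onto {5:l}
drop 7:k onto {6:l}
drop 8:j onto {6:l}
drop 9:h onto {4:m, 7:k}
drop 10:h onto {9:h}
ground layer = {0:j, 4:m}
drop-orders for the pieces not yet dropped (sum over which currently-grounded one goes next):
  1 to go: {8} 1  {10} 1
  2 to go: {8,10} 2  {9,10} 1
  3 to go: {4,9,10} 1  {7,9,10} 1  {8,9,10} 3
  4 to go: {4,7,9,10} 2  {4,8,9,10} 4  {7,8,9,10} 4
  5 to go: {4,7,8,9,10} 10  {6,7,8,9,10} 4
  6 to go: {4,6,7,8,9,10} 14  {5,6,7,8,9,10} 4
  7 to go: {3,5,6,7,8,9,10} 4  {4,5,6,7,8,9,10} 18
  8 to go: {2,3,5,6,7,8,9,10} 4  {3,4,5,6,7,8,9,10} 22
  9 to go: {1,2,3,5,6,7,8,9,10} 4  {2,3,4,5,6,7,8,9,10} 26
  if 0:j drops first: 30 orders
  if 4:m drops first: 4 orders
heap linearizations: 34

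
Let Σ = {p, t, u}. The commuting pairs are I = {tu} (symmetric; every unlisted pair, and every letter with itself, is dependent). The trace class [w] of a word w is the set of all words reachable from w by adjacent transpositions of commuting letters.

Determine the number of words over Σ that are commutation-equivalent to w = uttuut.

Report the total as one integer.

piece 0:u — minimal
piece 1:t — minimal
piece 2:t rests on {1:t}
piece 3:u rests on {0:u}
piece 4:u rests on {3:u}
piece 5:t rests on {2:t}
minimal pieces: {0:u, 1:t}
ways to finish when only these pieces remain (= sum over removing one remaining piece with nothing left below it):
  1 left: {4}→1  {5}→1
  2 left: {2,5}→1  {3,4}→1  {4,5}→2
  3 left: {0,3,4}→1  {1,2,5}→1  {2,4,5}→3  {3,4,5}→3
  4 left: {0,3,4,5}→4  {1,2,4,5}→4  {2,3,4,5}→6
  placing 0:u first → 10 extensions
  placing 1:t first → 10 extensions
total linear extensions = 20

20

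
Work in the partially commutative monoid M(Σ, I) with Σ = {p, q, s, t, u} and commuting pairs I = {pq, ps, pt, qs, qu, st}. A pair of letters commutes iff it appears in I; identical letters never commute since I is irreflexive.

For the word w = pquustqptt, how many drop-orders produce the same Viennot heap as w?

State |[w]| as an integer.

drop 0:p onto floor
drop 1:q onto floor
drop 2:u onto {0:p}
drop 3:u onto {2:u}
drop 4:s onto {3:u}
drop 5:t onto {1:q, 3:u}
drop 6:q onto {5:t}
drop 7:p onto {3:u}
drop 8:t onto {6:q}
drop 9:t onto {8:t}
ground layer = {0:p, 1:q}
drop-orders for the pieces not yet dropped (sum over which currently-grounded one goes next):
  1 to go: {4} 1  {7} 1  {9} 1
  2 to go: {4,7} 2  {4,9} 2  {7,9} 2  {8,9} 1
  3 to go: {4,7,9} 6  {4,8,9} 3  {6,8,9} 1  {7,8,9} 3
  4 to go: {4,6,8,9} 4  {4,7,8,9} 12  {5,6,8,9} 1  {6,7,8,9} 4
  5 to go: {1,5,6,8,9} 1  {4,5,6,8,9} 5  {4,6,7,8,9} 20  {5,6,7,8,9} 5
  6 to go: {1,4,5,6,8,9} 6  {1,5,6,7,8,9} 6  {4,5,6,7,8,9} 30
  7 to go: {1,4,5,6,7,8,9} 42  {3,4,5,6,7,8,9} 30
  8 to go: {1,3,4,5,6,7,8,9} 72  {2,3,4,5,6,7,8,9} 30
  if 0:p drops first: 102 orders
  if 1:q drops first: 30 orders
heap linearizations: 132

132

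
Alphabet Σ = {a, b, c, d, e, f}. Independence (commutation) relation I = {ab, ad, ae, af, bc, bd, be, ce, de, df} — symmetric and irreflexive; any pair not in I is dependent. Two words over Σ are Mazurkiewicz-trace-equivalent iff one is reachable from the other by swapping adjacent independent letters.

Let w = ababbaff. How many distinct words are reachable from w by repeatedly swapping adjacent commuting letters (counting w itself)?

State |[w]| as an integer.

56

0(a) covers ∅
1(b) covers ∅
2(a) covers 0:a
3(b) covers 1:b
4(b) covers 3:b
5(a) covers 2:a
6(f) covers 4:b
7(f) covers 6:f
floor of heap: 0:a, 1:b
completions by unplaced set U, small U first (add the entries for U minus each lowest piece of U):
  |U|=1: {5}:1  {7}:1
  |U|=2: {2,5}:1  {5,7}:2  {6,7}:1
  |U|=3: {0,2,5}:1  {2,5,7}:3  {4,6,7}:1  {5,6,7}:3
  |U|=4: {0,2,5,7}:4  {2,5,6,7}:6  {3,4,6,7}:1  {4,5,6,7}:4
  |U|=5: {0,2,5,6,7}:10  {1,3,4,6,7}:1  {2,4,5,6,7}:10  {3,4,5,6,7}:5
  |U|=6: {0,2,4,5,6,7}:20  {1,3,4,5,6,7}:6  {2,3,4,5,6,7}:15
  start at 0(a): 21
  start at 1(b): 35
sum over floor = 56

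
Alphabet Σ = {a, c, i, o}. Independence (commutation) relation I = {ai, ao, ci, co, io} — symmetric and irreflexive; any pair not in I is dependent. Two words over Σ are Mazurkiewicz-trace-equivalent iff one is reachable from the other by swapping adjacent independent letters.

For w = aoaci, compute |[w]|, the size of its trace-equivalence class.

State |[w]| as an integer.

20

piece 0:a — minimal
piece 1:o — minimal
piece 2:a rests on {0:a}
piece 3:c rests on {2:a}
piece 4:i — minimal
minimal pieces: {0:a, 1:o, 4:i}
ways to finish when only these pieces remain (= sum over removing one remaining piece with nothing left below it):
  1 left: {1}→1  {3}→1  {4}→1
  2 left: {1,3}→2  {1,4}→2  {2,3}→1  {3,4}→2
  3 left: {0,2,3}→1  {1,2,3}→3  {1,3,4}→6  {2,3,4}→3
  placing 0:a first → 12 extensions
  placing 1:o first → 4 extensions
  placing 4:i first → 4 extensions
total linear extensions = 20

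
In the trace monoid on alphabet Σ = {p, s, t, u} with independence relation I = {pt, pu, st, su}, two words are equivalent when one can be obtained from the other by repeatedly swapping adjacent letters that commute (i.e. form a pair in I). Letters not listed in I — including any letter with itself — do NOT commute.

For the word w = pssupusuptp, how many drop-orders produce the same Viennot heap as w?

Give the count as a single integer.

330

0(p) covers ∅
1(s) covers 0:p
2(s) covers 1:s
3(u) covers ∅
4(p) covers 2:s
5(u) covers 3:u
6(s) covers 4:p
7(u) covers 5:u
8(p) covers 6:s
9(t) covers 7:u
10(p) covers 8:p
floor of heap: 0:p, 3:u
completions by unplaced set U, small U first (add the entries for U minus each lowest piece of U):
  |U|=1: {9}:1  {10}:1
  |U|=2: {7,9}:1  {8,10}:1  {9,10}:2
  |U|=3: {5,7,9}:1  {6,8,10}:1  {7,9,10}:3  {8,9,10}:3
  |U|=4: {3,5,7,9}:1  {4,6,8,10}:1  {5,7,9,10}:4  {6,8,9,10}:4  {7,8,9,10}:6
  |U|=5: {2,4,6,8,10}:1  {3,5,7,9,10}:5  {4,6,8,9,10}:5  {5,7,8,9,10}:10  {6,7,8,9,10}:10
  |U|=6: {1,2,4,6,8,10}:1  {2,4,6,8,9,10}:6  {3,5,7,8,9,10}:15  {4,6,7,8,9,10}:15  {5,6,7,8,9,10}:20
  |U|=7: {0,1,2,4,6,8,10}:1  {1,2,4,6,8,9,10}:7  {2,4,6,7,8,9,10}:21  {3,5,6,7,8,9,10}:35  {4,5,6,7,8,9,10}:35
  |U|=8: {0,1,2,4,6,8,9,10}:8  {1,2,4,6,7,8,9,10}:28  {2,4,5,6,7,8,9,10}:56  {3,4,5,6,7,8,9,10}:70
  |U|=9: {0,1,2,4,6,7,8,9,10}:36  {1,2,4,5,6,7,8,9,10}:84  {2,3,4,5,6,7,8,9,10}:126
  start at 0(p): 210
  start at 3(u): 120
sum over floor = 330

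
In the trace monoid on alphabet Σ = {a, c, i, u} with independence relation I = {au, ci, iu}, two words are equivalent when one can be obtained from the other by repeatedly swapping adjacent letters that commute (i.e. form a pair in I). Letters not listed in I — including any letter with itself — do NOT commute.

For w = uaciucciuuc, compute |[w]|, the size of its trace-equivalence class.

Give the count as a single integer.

drop 0:u onto floor
drop 1:a onto floor
drop 2:c onto {0:u, 1:a}
drop 3:i onto {1:a}
drop 4:u onto {2:c}
drop 5:c onto {4:u}
drop 6:c onto {5:c}
drop 7:i onto {3:i}
drop 8:u onto {6:c}
drop 9:u onto {8:u}
drop 10:c onto {9:u}
ground layer = {0:u, 1:a}
drop-orders for the pieces not yet dropped (sum over which currently-grounded one goes next):
  1 to go: {7} 1  {10} 1
  2 to go: {3,7} 1  {7,10} 2  {9,10} 1
  3 to go: {3,7,10} 3  {7,9,10} 3  {8,9,10} 1
  4 to go: {3,7,9,10} 6  {6,8,9,10} 1  {7,8,9,10} 4
  5 to go: {3,7,8,9,10} 10  {5,6,8,9,10} 1  {6,7,8,9,10} 5
  6 to go: {3,6,7,8,9,10} 15  {4,5,6,8,9,10} 1  {5,6,7,8,9,10} 6
  7 to go: {2,4,5,6,8,9,10} 1  {3,5,6,7,8,9,10} 21  {4,5,6,7,8,9,10} 7
  8 to go: {0,2,4,5,6,8,9,10} 1  {2,4,5,6,7,8,9,10} 8  {3,4,5,6,7,8,9,10} 28
  9 to go: {0,2,4,5,6,7,8,9,10} 9  {2,3,4,5,6,7,8,9,10} 36
  if 0:u drops first: 36 orders
  if 1:a drops first: 45 orders
heap linearizations: 81

81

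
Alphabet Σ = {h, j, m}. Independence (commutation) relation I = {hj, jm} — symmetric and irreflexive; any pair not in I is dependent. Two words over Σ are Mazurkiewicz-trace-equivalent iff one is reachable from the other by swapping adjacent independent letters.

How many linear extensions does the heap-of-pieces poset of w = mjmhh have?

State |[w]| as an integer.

drop 0:m onto floor
drop 1:j onto floor
drop 2:m onto {0:m}
drop 3:h onto {2:m}
drop 4:h onto {3:h}
ground layer = {0:m, 1:j}
drop-orders for the pieces not yet dropped (sum over which currently-grounded one goes next):
  1 to go: {1} 1  {4} 1
  2 to go: {1,4} 2  {3,4} 1
  3 to go: {1,3,4} 3  {2,3,4} 1
  if 0:m drops first: 4 orders
  if 1:j drops first: 1 orders
heap linearizations: 5

5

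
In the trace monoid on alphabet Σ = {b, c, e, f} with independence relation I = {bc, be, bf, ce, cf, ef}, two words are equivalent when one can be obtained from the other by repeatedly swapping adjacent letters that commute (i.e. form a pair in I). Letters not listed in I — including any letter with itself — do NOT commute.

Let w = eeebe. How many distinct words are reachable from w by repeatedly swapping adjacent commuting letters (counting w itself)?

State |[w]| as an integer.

piece 0:e — minimal
piece 1:e rests on {0:e}
piece 2:e rests on {1:e}
piece 3:b — minimal
piece 4:e rests on {2:e}
minimal pieces: {0:e, 3:b}
ways to finish when only these pieces remain (= sum over removing one remaining piece with nothing left below it):
  1 left: {3}→1  {4}→1
  2 left: {2,4}→1  {3,4}→2
  3 left: {1,2,4}→1  {2,3,4}→3
  placing 0:e first → 4 extensions
  placing 3:b first → 1 extensions
total linear extensions = 5

5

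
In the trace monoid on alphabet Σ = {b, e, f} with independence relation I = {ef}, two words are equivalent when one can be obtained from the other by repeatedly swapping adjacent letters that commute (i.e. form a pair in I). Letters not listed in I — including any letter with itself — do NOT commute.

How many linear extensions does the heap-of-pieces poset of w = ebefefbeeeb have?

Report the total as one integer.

6

0(e) covers ∅
1(b) covers 0:e
2(e) covers 1:b
3(f) covers 1:b
4(e) covers 2:e
5(f) covers 3:f
6(b) covers 4:e, 5:f
7(e) covers 6:b
8(e) covers 7:e
9(e) covers 8:e
10(b) covers 9:e
floor of heap: 0:e
completions by unplaced set U, small U first (add the entries for U minus each lowest piece of U):
  |U|=1: {10}:1
  |U|=2: {9,10}:1
  |U|=3: {8,9,10}:1
  |U|=4: {7,8,9,10}:1
  |U|=5: {6,7,8,9,10}:1
  |U|=6: {4,6,7,8,9,10}:1  {5,6,7,8,9,10}:1
  |U|=7: {2,4,6,7,8,9,10}:1  {3,5,6,7,8,9,10}:1  {4,5,6,7,8,9,10}:2
  |U|=8: {2,4,5,6,7,8,9,10}:3  {3,4,5,6,7,8,9,10}:3
  |U|=9: {2,3,4,5,6,7,8,9,10}:6
  start at 0(e): 6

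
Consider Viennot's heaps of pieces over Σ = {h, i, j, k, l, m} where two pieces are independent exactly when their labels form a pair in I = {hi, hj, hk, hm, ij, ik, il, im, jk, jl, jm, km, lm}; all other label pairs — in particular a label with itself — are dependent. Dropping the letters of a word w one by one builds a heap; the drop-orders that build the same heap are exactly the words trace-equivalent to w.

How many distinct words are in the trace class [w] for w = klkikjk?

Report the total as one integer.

piece 0:k — minimal
piece 1:l rests on {0:k}
piece 2:k rests on {1:l}
piece 3:i — minimal
piece 4:k rests on {2:k}
piece 5:j — minimal
piece 6:k rests on {4:k}
minimal pieces: {0:k, 3:i, 5:j}
ways to finish when only these pieces remain (= sum over removing one remaining piece with nothing left below it):
  1 left: {3}→1  {5}→1  {6}→1
  2 left: {3,5}→2  {3,6}→2  {4,6}→1  {5,6}→2
  3 left: {2,4,6}→1  {3,4,6}→3  {3,5,6}→6  {4,5,6}→3
  4 left: {1,2,4,6}→1  {2,3,4,6}→4  {2,4,5,6}→4  {3,4,5,6}→12
  5 left: {0,1,2,4,6}→1  {1,2,3,4,6}→5  {1,2,4,5,6}→5  {2,3,4,5,6}→20
  placing 0:k first → 30 extensions
  placing 3:i first → 6 extensions
  placing 5:j first → 6 extensions
total linear extensions = 42

42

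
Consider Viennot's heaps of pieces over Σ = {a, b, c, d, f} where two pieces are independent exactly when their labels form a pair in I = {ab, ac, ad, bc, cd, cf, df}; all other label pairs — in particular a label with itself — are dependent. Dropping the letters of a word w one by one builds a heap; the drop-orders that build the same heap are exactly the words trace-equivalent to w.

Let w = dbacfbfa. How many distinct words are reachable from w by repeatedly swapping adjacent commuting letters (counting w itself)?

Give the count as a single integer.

piece 0:d — minimal
piece 1:b rests on {0:d}
piece 2:a — minimal
piece 3:c — minimal
piece 4:f rests on {1:b, 2:a}
piece 5:b rests on {4:f}
piece 6:f rests on {5:b}
piece 7:a rests on {6:f}
minimal pieces: {0:d, 2:a, 3:c}
ways to finish when only these pieces remain (= sum over removing one remaining piece with nothing left below it):
  1 left: {3}→1  {7}→1
  2 left: {3,7}→2  {6,7}→1
  3 left: {3,6,7}→3  {5,6,7}→1
  4 left: {3,5,6,7}→4  {4,5,6,7}→1
  5 left: {1,4,5,6,7}→1  {2,4,5,6,7}→1  {3,4,5,6,7}→5
  6 left: {0,1,4,5,6,7}→1  {1,2,4,5,6,7}→2  {1,3,4,5,6,7}→6  {2,3,4,5,6,7}→6
  placing 0:d first → 14 extensions
  placing 2:a first → 7 extensions
  placing 3:c first → 3 extensions
total linear extensions = 24

24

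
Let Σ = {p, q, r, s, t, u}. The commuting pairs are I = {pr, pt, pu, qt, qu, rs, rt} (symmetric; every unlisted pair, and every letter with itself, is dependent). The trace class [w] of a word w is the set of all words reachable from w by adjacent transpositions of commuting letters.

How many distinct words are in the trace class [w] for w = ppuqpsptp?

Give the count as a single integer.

15

drop 0:p onto floor
drop 1:p onto {0:p}
drop 2:u onto floor
drop 3:q onto {1:p}
drop 4:p onto {3:q}
drop 5:s onto {2:u, 4:p}
drop 6:p onto {5:s}
drop 7:t onto {5:s}
drop 8:p onto {6:p}
ground layer = {0:p, 2:u}
drop-orders for the pieces not yet dropped (sum over which currently-grounded one goes next):
  1 to go: {7} 1  {8} 1
  2 to go: {6,8} 1  {7,8} 2
  3 to go: {6,7,8} 3
  4 to go: {5,6,7,8} 3
  5 to go: {2,5,6,7,8} 3  {4,5,6,7,8} 3
  6 to go: {2,4,5,6,7,8} 6  {3,4,5,6,7,8} 3
  7 to go: {1,3,4,5,6,7,8} 3  {2,3,4,5,6,7,8} 9
  if 0:p drops first: 12 orders
  if 2:u drops first: 3 orders
heap linearizations: 15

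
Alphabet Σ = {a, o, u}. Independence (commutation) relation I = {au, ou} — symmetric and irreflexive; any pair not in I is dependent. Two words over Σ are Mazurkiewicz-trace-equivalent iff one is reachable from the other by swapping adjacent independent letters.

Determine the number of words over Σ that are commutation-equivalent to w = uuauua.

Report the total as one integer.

0(u) covers ∅
1(u) covers 0:u
2(a) covers ∅
3(u) covers 1:u
4(u) covers 3:u
5(a) covers 2:a
floor of heap: 0:u, 2:a
completions by unplaced set U, small U first (add the entries for U minus each lowest piece of U):
  |U|=1: {4}:1  {5}:1
  |U|=2: {2,5}:1  {3,4}:1  {4,5}:2
  |U|=3: {1,3,4}:1  {2,4,5}:3  {3,4,5}:3
  |U|=4: {0,1,3,4}:1  {1,3,4,5}:4  {2,3,4,5}:6
  start at 0(u): 10
  start at 2(a): 5
sum over floor = 15

15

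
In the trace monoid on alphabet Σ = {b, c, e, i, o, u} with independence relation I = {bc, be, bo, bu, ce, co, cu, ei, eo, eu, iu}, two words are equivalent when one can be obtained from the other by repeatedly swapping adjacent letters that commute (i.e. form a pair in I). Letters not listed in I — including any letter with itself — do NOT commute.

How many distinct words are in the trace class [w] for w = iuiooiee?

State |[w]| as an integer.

84

drop 0:i onto floor
drop 1:u onto floor
drop 2:i onto {0:i}
drop 3:o onto {1:u, 2:i}
drop 4:o onto {3:o}
drop 5:i onto {4:o}
drop 6:e onto floor
drop 7:e onto {6:e}
ground layer = {0:i, 1:u, 6:e}
drop-orders for the pieces not yet dropped (sum over which currently-grounded one goes next):
  1 to go: {5} 1  {7} 1
  2 to go: {4,5} 1  {5,7} 2  {6,7} 1
  3 to go: {3,4,5} 1  {4,5,7} 3  {5,6,7} 3
  4 to go: {1,3,4,5} 1  {2,3,4,5} 1  {3,4,5,7} 4  {4,5,6,7} 6
  5 to go: {0,2,3,4,5} 1  {1,2,3,4,5} 2  {1,3,4,5,7} 5  {2,3,4,5,7} 5  {3,4,5,6,7} 10
  6 to go: {0,1,2,3,4,5} 3  {0,2,3,4,5,7} 6  {1,2,3,4,5,7} 12  {1,3,4,5,6,7} 15  {2,3,4,5,6,7} 15
  if 0:i drops first: 42 orders
  if 1:u drops first: 21 orders
  if 6:e drops first: 21 orders
heap linearizations: 84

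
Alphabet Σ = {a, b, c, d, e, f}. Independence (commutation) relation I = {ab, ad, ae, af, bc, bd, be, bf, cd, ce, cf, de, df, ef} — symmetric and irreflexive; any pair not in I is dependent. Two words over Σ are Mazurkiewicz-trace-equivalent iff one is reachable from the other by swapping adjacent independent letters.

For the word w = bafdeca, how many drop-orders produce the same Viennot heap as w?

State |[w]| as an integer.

0(b) covers ∅
1(a) covers ∅
2(f) covers ∅
3(d) covers ∅
4(e) covers ∅
5(c) covers 1:a
6(a) covers 5:c
floor of heap: 0:b, 1:a, 2:f, 3:d, 4:e
completions by unplaced set U, small U first (add the entries for U minus each lowest piece of U):
  |U|=1: {0}:1  {2}:1  {3}:1  {4}:1  {6}:1
  |U|=2: {0,2}:2  {0,3}:2  {0,4}:2  {0,6}:2  {2,3}:2  {2,4}:2  {2,6}:2  {3,4}:2  {3,6}:2  {4,6}:2  {5,6}:1
  |U|=3: {0,2,3}:6  {0,2,4}:6  {0,2,6}:6  {0,3,4}:6  {0,3,6}:6  {0,4,6}:6  {0,5,6}:3  {1,5,6}:1  {2,3,4}:6  {2,3,6}:6  {2,4,6}:6  {2,5,6}:3  {3,4,6}:6  {3,5,6}:3  {4,5,6}:3
  |U|=4: {0,1,5,6}:4  {0,2,3,4}:24  {0,2,3,6}:24  {0,2,4,6}:24  {0,2,5,6}:12  {0,3,4,6}:24  {0,3,5,6}:12  {0,4,5,6}:12  {1,2,5,6}:4  {1,3,5,6}:4  {1,4,5,6}:4  {2,3,4,6}:24  {2,3,5,6}:12  {2,4,5,6}:12  {3,4,5,6}:12
  |U|=5: {0,1,2,5,6}:20  {0,1,3,5,6}:20  {0,1,4,5,6}:20  {0,2,3,4,6}:120  {0,2,3,5,6}:60  {0,2,4,5,6}:60  {0,3,4,5,6}:60  {1,2,3,5,6}:20  {1,2,4,5,6}:20  {1,3,4,5,6}:20  {2,3,4,5,6}:60
  start at 0(b): 120
  start at 1(a): 360
  start at 2(f): 120
  start at 3(d): 120
  start at 4(e): 120
sum over floor = 840

840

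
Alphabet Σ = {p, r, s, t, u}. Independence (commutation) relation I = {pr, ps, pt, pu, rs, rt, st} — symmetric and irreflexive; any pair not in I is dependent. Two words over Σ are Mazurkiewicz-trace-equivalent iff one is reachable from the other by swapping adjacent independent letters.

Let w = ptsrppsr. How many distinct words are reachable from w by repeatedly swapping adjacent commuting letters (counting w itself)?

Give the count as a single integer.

drop 0:p onto floor
drop 1:t onto floor
drop 2:s onto floor
drop 3:r onto floor
drop 4:p onto {0:p}
drop 5:p onto {4:p}
drop 6:s onto {2:s}
drop 7:r onto {3:r}
ground layer = {0:p, 1:t, 2:s, 3:r}
drop-orders for the pieces not yet dropped (sum over which currently-grounded one goes next):
  1 to go: {1} 1  {5} 1  {6} 1  {7} 1
  2 to go: {1,5} 2  {1,6} 2  {1,7} 2  {2,6} 1  {3,7} 1  {4,5} 1  {5,6} 2  {5,7} 2  {6,7} 2
  3 to go: {0,4,5} 1  {1,2,6} 3  {1,3,7} 3  {1,4,5} 3  {1,5,6} 6  {1,5,7} 6  {1,6,7} 6  {2,5,6} 3  {2,6,7} 3  {3,5,7} 3  {3,6,7} 3  {4,5,6} 3  {4,5,7} 3  {5,6,7} 6
  4 to go: {0,1,4,5} 4  {0,4,5,6} 4  {0,4,5,7} 4  {1,2,5,6} 12  {1,2,6,7} 12  {1,3,5,7} 12  {1,3,6,7} 12  {1,4,5,6} 12  {1,4,5,7} 12  {1,5,6,7} 24  {2,3,6,7} 6  {2,4,5,6} 6  {2,5,6,7} 12  {3,4,5,7} 6  {3,5,6,7} 12  {4,5,6,7} 12
  5 to go: {0,1,4,5,6} 20  {0,1,4,5,7} 20  {0,2,4,5,6} 10  {0,3,4,5,7} 10  {0,4,5,6,7} 20  {1,2,3,6,7} 30  {1,2,4,5,6} 30  {1,2,5,6,7} 60  {1,3,4,5,7} 30  {1,3,5,6,7} 60  {1,4,5,6,7} 60  {2,3,5,6,7} 30  {2,4,5,6,7} 30  {3,4,5,6,7} 30
  6 to go: {0,1,2,4,5,6} 60  {0,1,3,4,5,7} 60  {0,1,4,5,6,7} 120  {0,2,4,5,6,7} 60  {0,3,4,5,6,7} 60  {1,2,3,5,6,7} 180  {1,2,4,5,6,7} 180  {1,3,4,5,6,7} 180  {2,3,4,5,6,7} 90
  if 0:p drops first: 630 orders
  if 1:t drops first: 210 orders
  if 2:s drops first: 420 orders
  if 3:r drops first: 420 orders
heap linearizations: 1680

1680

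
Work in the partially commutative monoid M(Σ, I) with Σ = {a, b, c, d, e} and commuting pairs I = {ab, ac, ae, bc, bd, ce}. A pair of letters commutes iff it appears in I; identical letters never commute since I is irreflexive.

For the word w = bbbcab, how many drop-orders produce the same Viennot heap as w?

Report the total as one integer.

#0=b has no predecessor
#1=b depends on [0:b]
#2=b depends on [1:b]
#3=c has no predecessor
#4=a has no predecessor
#5=b depends on [2:b]
sources: [0:b, 3:c, 4:a]
N(rest) = Σ N(rest − s) over sources s of rest; N(one piece) = 1:
  size 1 → [3]=1  [4]=1  [5]=1
  size 2 → [2,5]=1  [3,4]=2  [3,5]=2  [4,5]=2
  size 3 → [1,2,5]=1  [2,3,5]=3  [2,4,5]=3  [3,4,5]=6
  size 4 → [0,1,2,5]=1  [1,2,3,5]=4  [1,2,4,5]=4  [2,3,4,5]=12
  first=0(b) contributes 20
  first=3(c) contributes 5
  first=4(a) contributes 5
|[w]| = 30

30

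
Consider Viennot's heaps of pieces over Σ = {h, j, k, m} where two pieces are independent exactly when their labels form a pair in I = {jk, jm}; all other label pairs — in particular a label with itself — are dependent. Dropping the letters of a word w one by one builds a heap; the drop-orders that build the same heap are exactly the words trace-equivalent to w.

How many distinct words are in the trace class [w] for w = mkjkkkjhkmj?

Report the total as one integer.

63

0(m) covers ∅
1(k) covers 0:m
2(j) covers ∅
3(k) covers 1:k
4(k) covers 3:k
5(k) covers 4:k
6(j) covers 2:j
7(h) covers 5:k, 6:j
8(k) covers 7:h
9(m) covers 8:k
10(j) covers 7:h
floor of heap: 0:m, 2:j
completions by unplaced set U, small U first (add the entries for U minus each lowest piece of U):
  |U|=1: {9}:1  {10}:1
  |U|=2: {8,9}:1  {9,10}:2
  |U|=3: {8,9,10}:3
  |U|=4: {7,8,9,10}:3
  |U|=5: {5,7,8,9,10}:3  {6,7,8,9,10}:3
  |U|=6: {2,6,7,8,9,10}:3  {4,5,7,8,9,10}:3  {5,6,7,8,9,10}:6
  |U|=7: {2,5,6,7,8,9,10}:9  {3,4,5,7,8,9,10}:3  {4,5,6,7,8,9,10}:9
  |U|=8: {1,3,4,5,7,8,9,10}:3  {2,4,5,6,7,8,9,10}:18  {3,4,5,6,7,8,9,10}:12
  |U|=9: {0,1,3,4,5,7,8,9,10}:3  {1,3,4,5,6,7,8,9,10}:15  {2,3,4,5,6,7,8,9,10}:30
  start at 0(m): 45
  start at 2(j): 18
sum over floor = 63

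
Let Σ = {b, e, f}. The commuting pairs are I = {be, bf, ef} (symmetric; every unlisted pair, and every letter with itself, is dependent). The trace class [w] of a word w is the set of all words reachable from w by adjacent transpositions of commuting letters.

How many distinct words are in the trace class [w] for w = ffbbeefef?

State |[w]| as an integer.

1260

0(f) covers ∅
1(f) covers 0:f
2(b) covers ∅
3(b) covers 2:b
4(e) covers ∅
5(e) covers 4:e
6(f) covers 1:f
7(e) covers 5:e
8(f) covers 6:f
floor of heap: 0:f, 2:b, 4:e
completions by unplaced set U, small U first (add the entries for U minus each lowest piece of U):
  |U|=1: {3}:1  {7}:1  {8}:1
  |U|=2: {2,3}:1  {3,7}:2  {3,8}:2  {5,7}:1  {6,8}:1  {7,8}:2
  |U|=3: {1,6,8}:1  {2,3,7}:3  {2,3,8}:3  {3,5,7}:3  {3,6,8}:3  {3,7,8}:6  {4,5,7}:1  {5,7,8}:3  {6,7,8}:3
  |U|=4: {0,1,6,8}:1  {1,3,6,8}:4  {1,6,7,8}:4  {2,3,5,7}:6  {2,3,6,8}:6  {2,3,7,8}:12  {3,4,5,7}:4  {3,5,7,8}:12  {3,6,7,8}:12  {4,5,7,8}:4  {5,6,7,8}:6
  |U|=5: {0,1,3,6,8}:5  {0,1,6,7,8}:5  {1,2,3,6,8}:10  {1,3,6,7,8}:20  {1,5,6,7,8}:10  {2,3,4,5,7}:10  {2,3,5,7,8}:30  {2,3,6,7,8}:30  {3,4,5,7,8}:20  {3,5,6,7,8}:30  {4,5,6,7,8}:10
  |U|=6: {0,1,2,3,6,8}:15  {0,1,3,6,7,8}:30  {0,1,5,6,7,8}:15  {1,2,3,6,7,8}:60  {1,3,5,6,7,8}:60  {1,4,5,6,7,8}:20  {2,3,4,5,7,8}:60  {2,3,5,6,7,8}:90  {3,4,5,6,7,8}:60
  |U|=7: {0,1,2,3,6,7,8}:105  {0,1,3,5,6,7,8}:105  {0,1,4,5,6,7,8}:35  {1,2,3,5,6,7,8}:210  {1,3,4,5,6,7,8}:140  {2,3,4,5,6,7,8}:210
  start at 0(f): 560
  start at 2(b): 280
  start at 4(e): 420
sum over floor = 1260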